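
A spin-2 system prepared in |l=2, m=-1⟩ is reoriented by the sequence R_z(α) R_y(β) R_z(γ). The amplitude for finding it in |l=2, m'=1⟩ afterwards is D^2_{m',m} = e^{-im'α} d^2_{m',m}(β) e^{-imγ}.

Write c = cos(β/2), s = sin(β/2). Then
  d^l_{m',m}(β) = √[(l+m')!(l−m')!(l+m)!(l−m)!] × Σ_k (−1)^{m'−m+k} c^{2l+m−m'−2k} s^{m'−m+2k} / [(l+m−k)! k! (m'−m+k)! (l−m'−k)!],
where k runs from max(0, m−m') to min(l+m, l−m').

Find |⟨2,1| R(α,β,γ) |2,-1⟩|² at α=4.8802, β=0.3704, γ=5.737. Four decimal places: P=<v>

P=0.0094

First d^2_{1,-1}(β=0.3704), then the phase factors e^{-i(1)α} and e^{-i(-1)γ}:
Half-angle: c=0.982899, s=0.184143. N=√(6·1·1·6)=6.000000
k: max(0,(-1)−(1))=0 … min(2+(-1),2−(1))=1
  k=0: (−1)^2·6.0000/(2)·0.9829^2·0.1841^2 = +0.098277
  k=1: (−1)^3·6.0000/(6)·0.9829^0·0.1841^4 = -0.001150
d^2_{1,-1}(0.3704) = +0.098277 -0.001150 = +0.097127
|D^2_{1,-1}|² = |d^2_{1,-1}(β)|² = (+0.097127)² = 0.009434 (the z-rotation phases have unit modulus)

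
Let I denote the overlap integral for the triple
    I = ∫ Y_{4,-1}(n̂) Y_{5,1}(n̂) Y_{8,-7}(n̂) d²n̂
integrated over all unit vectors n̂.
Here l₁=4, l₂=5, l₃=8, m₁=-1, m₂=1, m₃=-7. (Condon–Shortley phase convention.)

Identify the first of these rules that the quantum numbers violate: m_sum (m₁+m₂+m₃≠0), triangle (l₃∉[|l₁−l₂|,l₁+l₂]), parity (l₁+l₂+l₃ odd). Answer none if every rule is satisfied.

m_sum

m₁+m₂+m₃ = -1 + 1 − 7 = -7  ✗
triangle: |4−5|=1 ≤ l₃=8 ≤ 4+5=9
parity: l₁+l₂+l₃ = 17 is odd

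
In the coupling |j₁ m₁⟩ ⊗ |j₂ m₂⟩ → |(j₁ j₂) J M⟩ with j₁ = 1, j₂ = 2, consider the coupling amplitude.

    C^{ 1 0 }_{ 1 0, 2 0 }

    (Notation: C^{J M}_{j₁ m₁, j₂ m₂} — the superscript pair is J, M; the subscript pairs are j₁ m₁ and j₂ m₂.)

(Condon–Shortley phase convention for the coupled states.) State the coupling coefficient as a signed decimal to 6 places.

√[3·2!0!2!/5! · 1!1!2!2!1!1!] = √(2/5)
  +(−1)^1/∏(1,1,0,1,0,1)! = -1  (running -1)
⟨..|..⟩ = √(2/5)·(-1) = -0.632456

-0.632456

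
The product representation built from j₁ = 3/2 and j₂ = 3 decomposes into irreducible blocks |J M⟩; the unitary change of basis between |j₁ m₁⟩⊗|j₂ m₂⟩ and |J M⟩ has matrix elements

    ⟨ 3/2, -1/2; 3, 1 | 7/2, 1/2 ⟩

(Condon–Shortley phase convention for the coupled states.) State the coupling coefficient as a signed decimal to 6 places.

triangle: 1!×2!×5!/9! = 240/362880
(j±m)!: 1!×2!×4!×2!×4!×3! = 13824
prefactor² = (2J+1)×Δ×N² = 512/7
  k=0: +1/(0!×1!×2!×4!×0!×1!) = 1/48
  k=1: −1/(1!×0!×1!×3!×1!×2!) = -1/12
Σ = -1/16  ⇒  CG² = 512/7×(-1/16)² = 2/7
CG = −√(2/7) = -0.534522

−√(2/7) = -0.534522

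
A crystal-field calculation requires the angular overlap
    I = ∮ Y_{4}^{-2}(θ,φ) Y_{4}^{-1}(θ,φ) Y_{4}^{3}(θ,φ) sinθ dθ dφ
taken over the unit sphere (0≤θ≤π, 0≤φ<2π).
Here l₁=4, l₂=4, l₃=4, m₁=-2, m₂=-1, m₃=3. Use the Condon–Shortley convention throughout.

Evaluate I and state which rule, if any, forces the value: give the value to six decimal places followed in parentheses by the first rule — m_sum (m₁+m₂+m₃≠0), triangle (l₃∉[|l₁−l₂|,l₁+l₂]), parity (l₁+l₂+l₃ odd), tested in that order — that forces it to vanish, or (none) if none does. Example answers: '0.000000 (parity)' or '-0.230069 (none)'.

-0.063661 (none)

m-sum 0 ✓  L=12 even ✓  0≤4≤8 ✓
Π(2lᵢ+1) = 9×9×9 = 729
triangle coeff Δ(4,4,4) = 1/450450
Σ_t [0,4]: t=0:+1/13824 t=1:−1/216 t=2:+1/64 t=3:−1/216 t=4:+1/13824 = 5/768
(3j)²=18/1001 [(4 4 4; 0 0 0)], sign=+1
Σ_t [2,3]: t=2:+1/576 t=3:−1/864 = 1/1728
(3j)²=5/1287 [(4 4 4; -2 -1 3)], sign=-1
⇒ 4πI² = 7290/143143
I = (-1)√(7290/143143/(4π)) = -0.06366105
No selection rule forces the value: the integral is nonzero (none).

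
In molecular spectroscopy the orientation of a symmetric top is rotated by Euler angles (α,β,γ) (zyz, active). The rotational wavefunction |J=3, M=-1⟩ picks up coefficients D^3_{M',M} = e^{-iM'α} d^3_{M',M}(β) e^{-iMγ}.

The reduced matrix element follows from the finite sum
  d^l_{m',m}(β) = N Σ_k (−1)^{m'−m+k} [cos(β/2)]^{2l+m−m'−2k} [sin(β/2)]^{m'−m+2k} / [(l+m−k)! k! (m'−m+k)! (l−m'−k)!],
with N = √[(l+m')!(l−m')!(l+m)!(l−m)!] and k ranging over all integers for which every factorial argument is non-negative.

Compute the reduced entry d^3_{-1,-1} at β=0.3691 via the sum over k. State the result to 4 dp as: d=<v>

d^3_{-1,-1}(β=0.3691) via the finite sum:
With c≡cos(β/2)=0.983019 and s≡sin(β/2)=0.183504, N=[2·24·2·24]^{1/2}=48.000000
Admissible k: 0..2 (factorial args all ≥0)
  k=0: (−1)^0·48.0000/(48)·0.9830^6·0.1835^0 = +0.902342
  k=1: (−1)^1·48.0000/(6)·0.9830^4·0.1835^2 = -0.251553
  k=2: (−1)^2·48.0000/(8)·0.9830^2·0.1835^4 = +0.006574
d^3_{-1,-1}(0.3691) = +0.902342 -0.251553 +0.006574 = +0.657364

d=0.6574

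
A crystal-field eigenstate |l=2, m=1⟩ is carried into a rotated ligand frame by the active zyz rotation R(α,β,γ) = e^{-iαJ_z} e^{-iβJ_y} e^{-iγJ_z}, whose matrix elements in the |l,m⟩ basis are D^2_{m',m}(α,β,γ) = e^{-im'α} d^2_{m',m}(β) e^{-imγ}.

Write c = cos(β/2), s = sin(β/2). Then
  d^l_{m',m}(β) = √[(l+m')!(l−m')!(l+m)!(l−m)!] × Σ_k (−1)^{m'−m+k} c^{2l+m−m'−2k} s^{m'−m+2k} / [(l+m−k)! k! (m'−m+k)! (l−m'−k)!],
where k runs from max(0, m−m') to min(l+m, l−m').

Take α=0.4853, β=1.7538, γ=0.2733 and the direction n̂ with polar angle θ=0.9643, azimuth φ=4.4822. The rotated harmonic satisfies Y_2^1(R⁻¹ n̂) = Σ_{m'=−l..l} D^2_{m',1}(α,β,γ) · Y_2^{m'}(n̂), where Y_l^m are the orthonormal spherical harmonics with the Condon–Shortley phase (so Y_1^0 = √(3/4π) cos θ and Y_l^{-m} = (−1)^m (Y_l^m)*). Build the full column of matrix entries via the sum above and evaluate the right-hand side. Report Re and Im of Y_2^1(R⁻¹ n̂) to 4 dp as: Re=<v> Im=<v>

Need the full column D^2_{m',1} for m'=−2..2 at α=0.4853, β=1.7538, γ=0.2733.
cos(β/2)=0.639537, sin(β/2)=0.768760
d^2_{-2,1}: single k=3 term ⇒ +0.581123;  D = +0.445477+0.373168i
d^2_{-1,1}: k∈[2..3] ⇒ +0.725161 -0.349271 = +0.375890;  D = +0.367474+0.079093i
d^2_{0,1}: k∈[1..2] ⇒ +0.492566 -0.711728 = -0.219162;  D = -0.211028+0.059154i
d^2_{1,1}: k∈[0..1] ⇒ +0.167288 -0.725161 = -0.557874;  D = -0.404905+0.383765i
d^2_{2,1}: single k=0 term ⇒ -0.402178;  D = -0.129142+0.380880i
Y_2^{m'}(θ=0.9643,φ=4.4822) and Σ D·Y over m':
  (+0.4455+0.3732i)·(-0.2336-0.1159i)  (+0.3675+0.0791i)·(-0.0826+0.3523i)  (-0.2110+0.0592i)·(-0.0080+0.0000i)  (-0.4049+0.3838i)·(+0.0826+0.3523i)  (-0.1291+0.3809i)·(-0.2336+0.1159i)
Y_2^1(R⁻¹ n̂) = -0.299923-0.231248i

Re=-0.2999 Im=-0.2312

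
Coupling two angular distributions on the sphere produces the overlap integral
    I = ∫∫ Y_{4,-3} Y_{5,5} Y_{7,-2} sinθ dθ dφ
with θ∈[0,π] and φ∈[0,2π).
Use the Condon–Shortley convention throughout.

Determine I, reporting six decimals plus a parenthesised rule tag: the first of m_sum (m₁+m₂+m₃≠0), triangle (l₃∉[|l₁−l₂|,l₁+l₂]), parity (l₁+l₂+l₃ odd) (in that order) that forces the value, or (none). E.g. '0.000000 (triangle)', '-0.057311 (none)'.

Checks pass: Σm=0; 16 even; l₃=7∈[1,9].
(2·4+1)(2·5+1)(2·7+1) = 1485
Δ: 2! 6! 8! / 17! → 1/6126120
sum: t=0:+1/69120 t=1:−1/20736 t=2:+1/69120 = -1/51840
3j²(4 5 7; 0 0 0) = Δ·Π!·Σ² = 280/21879  (sign +1)
sum: t=2:+1/9676800 = 1/9676800
3j²(4 5 7; -3 5 -2) = Δ·Π!·Σ² = 27/19448  (sign -1)
combine: 4πI² = 1485·280/21879·27/19448 = 14175/537251
take √, sign -1: I = -0.04582136
No selection rule forces the value: the integral is nonzero (none).

-0.045821 (none)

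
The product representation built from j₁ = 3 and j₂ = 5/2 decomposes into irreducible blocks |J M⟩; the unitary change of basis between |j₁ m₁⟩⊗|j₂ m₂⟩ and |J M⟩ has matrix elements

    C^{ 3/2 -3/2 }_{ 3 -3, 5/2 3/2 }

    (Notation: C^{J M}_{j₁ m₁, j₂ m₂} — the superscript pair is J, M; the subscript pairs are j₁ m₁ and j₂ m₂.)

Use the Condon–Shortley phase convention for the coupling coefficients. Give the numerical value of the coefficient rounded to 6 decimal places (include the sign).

+√(3/14) = +0.462910

√[4·4!2!1!/8! · 0!6!4!1!0!3!] = √(3456/7)
  +(−1)^4/∏(4,0,2,0,0,1)! = 1/48  (running 1/48)
⟨..|..⟩ = √(3456/7)·(1/48) = +0.462910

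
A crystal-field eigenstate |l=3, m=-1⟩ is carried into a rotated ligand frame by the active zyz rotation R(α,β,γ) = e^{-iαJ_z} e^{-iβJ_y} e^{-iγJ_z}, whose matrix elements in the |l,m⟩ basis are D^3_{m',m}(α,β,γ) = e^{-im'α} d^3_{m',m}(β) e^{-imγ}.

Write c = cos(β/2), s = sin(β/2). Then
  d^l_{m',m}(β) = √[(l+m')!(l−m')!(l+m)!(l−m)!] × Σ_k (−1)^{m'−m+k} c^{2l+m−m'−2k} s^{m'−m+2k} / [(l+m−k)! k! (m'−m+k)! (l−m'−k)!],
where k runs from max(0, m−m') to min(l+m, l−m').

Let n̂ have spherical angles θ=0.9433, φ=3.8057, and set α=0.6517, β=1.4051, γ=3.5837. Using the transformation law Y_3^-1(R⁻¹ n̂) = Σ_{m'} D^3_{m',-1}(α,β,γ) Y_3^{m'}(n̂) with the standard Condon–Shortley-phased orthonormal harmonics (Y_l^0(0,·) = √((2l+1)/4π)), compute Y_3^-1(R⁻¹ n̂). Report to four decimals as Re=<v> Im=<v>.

Need the full column D^3_{m',-1} for m'=−3..3 at α=0.6517, β=1.4051, γ=3.5837.
cos(β/2)=0.763197, sin(β/2)=0.646166
d^3_{-3,-1}: single k=2 term ⇒ +0.548631;  D = +0.403520-0.371708i
d^3_{-2,-1}: k∈[1..2] ⇒ +0.529087 -0.758529 = -0.229442;  D = -0.039882+0.225949i
d^3_{-1,-1}: k∈[0..2] ⇒ +0.197615 -1.133247 +0.609257 = -0.326375;  D = +0.149841+0.289945i
d^3_{0,-1}: k∈[0..2] ⇒ -0.579586 +1.246390 -0.297816 = +0.368988;  D = -0.333511-0.157870i
d^3_{1,-1}: k∈[0..2] ⇒ +0.849935 -0.812343 +0.072789 = +0.110381;  D = -0.107965+0.022966i
d^3_{2,-1}: k∈[0..1] ⇒ -0.758529 +0.271867 = -0.486661;  D = +0.317039-0.369223i
d^3_{3,-1}: single k=0 term ⇒ +0.393274;  D = -0.022720+0.392617i
Y_3^{m'}(θ=0.9433,φ=3.8057) and Σ D·Y over m':
  (+0.4035-0.3717i)·(+0.0906+0.2019i)  (-0.0399+0.2259i)·(+0.0944-0.3817i)  (+0.1498+0.2899i)·(-0.1491+0.1167i)  (-0.3335-0.1579i)·(-0.2797+0.0000i)  (-0.1080+0.0230i)·(+0.1491+0.1167i)  (+0.3170-0.3692i)·(+0.0944+0.3817i)  (-0.0227+0.3926i)·(-0.0906+0.2019i)
Y_3^-1(R⁻¹ n̂) = +0.306054+0.139628i

Re=0.3061 Im=0.1396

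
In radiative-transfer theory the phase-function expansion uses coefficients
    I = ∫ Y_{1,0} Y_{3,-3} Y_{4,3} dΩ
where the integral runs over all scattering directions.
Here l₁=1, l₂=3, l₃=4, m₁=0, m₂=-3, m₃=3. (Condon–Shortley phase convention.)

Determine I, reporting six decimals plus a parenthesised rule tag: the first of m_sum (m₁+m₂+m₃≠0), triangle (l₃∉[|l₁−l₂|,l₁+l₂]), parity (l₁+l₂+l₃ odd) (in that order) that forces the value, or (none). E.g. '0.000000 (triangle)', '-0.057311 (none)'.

-0.162868 (none)

Rules hold: Σm=0, L=8 even, 2≤4≤4.
N = 3·7·9 = 189
Δ = 0!·2!·6!/9! = 1/252
Racah Σ t=0..0: t=0:+1/36 = 1/36
⇒ 3j(1 3 4; 0 0 0)² = 4/63, sgn +1
Racah Σ t=0..0: t=0:+1/720 = 1/720
⇒ 3j(1 3 4; 0 -3 3)² = 1/36, sgn -1
4πI² = N·(3j₀)²·(3jₘ)² = 1/3
I = -1·√(0.333333/4π) = -0.16286750
No selection rule forces the value: the integral is nonzero (none).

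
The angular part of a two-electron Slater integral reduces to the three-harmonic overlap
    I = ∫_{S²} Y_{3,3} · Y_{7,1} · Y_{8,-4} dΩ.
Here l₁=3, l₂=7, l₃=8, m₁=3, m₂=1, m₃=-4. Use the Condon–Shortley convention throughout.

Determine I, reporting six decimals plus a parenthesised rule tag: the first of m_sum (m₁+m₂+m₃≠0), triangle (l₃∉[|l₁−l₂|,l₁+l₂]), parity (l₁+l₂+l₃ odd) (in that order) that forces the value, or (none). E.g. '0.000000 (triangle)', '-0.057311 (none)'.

m-sum 0 ✓  L=18 even ✓  4≤8≤10 ✓
Π(2lᵢ+1) = 7×15×17 = 1785
triangle coeff Δ(3,7,8) = 1/5290740
Σ_t [0,2]: t=0:+1/7257600 t=1:−1/2073600 t=2:+1/7257600 = -1/4838400
(3j)²=252/20995 [(3 7 8; 0 0 0)], sign=-1
Σ_t [0,0]: t=0:+1/46448640 = 1/46448640
(3j)²=2475/117572 [(3 7 8; 3 1 -4)], sign=+1
⇒ 4πI² = 467775/1037153
I = (-1)√(467775/1037153/(4π)) = -0.18944893
No selection rule forces the value: the integral is nonzero (none).

-0.189449 (none)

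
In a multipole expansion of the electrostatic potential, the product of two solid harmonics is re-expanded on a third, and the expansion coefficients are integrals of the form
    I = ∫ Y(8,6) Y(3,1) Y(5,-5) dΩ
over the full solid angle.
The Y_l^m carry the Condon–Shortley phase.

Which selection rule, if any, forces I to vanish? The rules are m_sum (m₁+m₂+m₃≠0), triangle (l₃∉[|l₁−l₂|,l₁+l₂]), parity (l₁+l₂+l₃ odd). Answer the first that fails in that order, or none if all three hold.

m_sum

Σmᵢ = 2  ✗
l₃∈[|l₁−l₂|,l₁+l₂]=[5,11], have l₃=5
Σlᵢ = 16 ⇒ even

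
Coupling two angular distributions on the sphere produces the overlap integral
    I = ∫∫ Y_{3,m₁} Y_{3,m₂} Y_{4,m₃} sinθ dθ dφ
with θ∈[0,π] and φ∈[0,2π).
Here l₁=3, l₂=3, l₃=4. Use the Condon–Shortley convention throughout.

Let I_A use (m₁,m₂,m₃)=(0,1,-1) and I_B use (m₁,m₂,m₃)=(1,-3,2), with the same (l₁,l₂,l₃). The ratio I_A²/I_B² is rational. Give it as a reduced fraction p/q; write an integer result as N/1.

Shared (l₁,l₂,l₃)=(3,3,4): N and (l;000)² cancel in I_A²/I_B².
A: Δ = 2!·4!·4!/11! = 1/34650; Racah Σ t=0..2: t=0:+1/288 t=1:−1/24 t=2:+1/48 = -5/288; ⇒ 3j(3 3 4; 0 1 -1)² = 5/462, sgn +1
B: Δ = 2!·4!·4!/11! = 1/34650; Racah Σ t=0..0: t=0:+1/192 = 1/192; ⇒ 3j(3 3 4; 1 -3 2)² = 3/77, sgn +1
I_A²/I_B² = (5/462)/(3/77) = 5/18

5/18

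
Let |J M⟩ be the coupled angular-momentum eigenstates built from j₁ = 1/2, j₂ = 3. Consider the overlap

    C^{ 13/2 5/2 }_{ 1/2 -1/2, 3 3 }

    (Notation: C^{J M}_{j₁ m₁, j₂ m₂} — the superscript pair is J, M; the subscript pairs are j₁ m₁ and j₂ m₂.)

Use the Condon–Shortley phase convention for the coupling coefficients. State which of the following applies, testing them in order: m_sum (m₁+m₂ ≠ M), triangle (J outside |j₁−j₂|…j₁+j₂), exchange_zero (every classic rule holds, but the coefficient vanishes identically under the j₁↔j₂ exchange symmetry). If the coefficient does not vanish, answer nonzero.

m-sum: m₁+m₂ = -1/2+3 = 5/2, M = 5/2  ✓
triangle: need |j₁−j₂| ≤ J ≤ j₁+j₂, i.e. J ∈ [5/2, 7/2]; J = 13/2 is outside ✗ ⇒ coefficient is 0

triangle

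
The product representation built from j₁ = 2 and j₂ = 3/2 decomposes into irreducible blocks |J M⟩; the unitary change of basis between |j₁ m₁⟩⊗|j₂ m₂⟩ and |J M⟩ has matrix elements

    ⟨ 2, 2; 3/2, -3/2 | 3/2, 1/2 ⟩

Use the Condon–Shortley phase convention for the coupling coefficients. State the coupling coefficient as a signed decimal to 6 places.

+0.632456  (= +√(2/5))

√[4·2!2!1!/6! · 4!0!0!3!2!1!] = √(32/5)
  +(−1)^0/∏(0,2,0,0,2,1)! = 1/4  (running 1/4)
⟨..|..⟩ = √(32/5)·(1/4) = +0.632456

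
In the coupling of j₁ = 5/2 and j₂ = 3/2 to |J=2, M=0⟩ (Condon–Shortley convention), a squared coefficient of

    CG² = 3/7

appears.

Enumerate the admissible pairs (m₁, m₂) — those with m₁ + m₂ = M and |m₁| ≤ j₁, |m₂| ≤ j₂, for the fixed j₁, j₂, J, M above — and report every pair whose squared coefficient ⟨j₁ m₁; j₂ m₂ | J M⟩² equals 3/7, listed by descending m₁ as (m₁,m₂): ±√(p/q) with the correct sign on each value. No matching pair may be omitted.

Admissible pairs with m₁+m₂ = M = 0: (-3/2,3/2), (-1/2,1/2), (1/2,-1/2), (3/2,-3/2)
  (m₁,m₂)=(3/2,-3/2): CG² = 3/7, CG = +√(3/7)   ← matches the target
  (m₁,m₂)=(1/2,-1/2): CG² = 1/14, CG = −√(1/14)
  (m₁,m₂)=(-1/2,1/2): CG² = 1/14, CG = −√(1/14)
  (m₁,m₂)=(-3/2,3/2): CG² = 3/7, CG = +√(3/7)   ← matches the target
Pairs with CG² = 3/7: (3/2,-3/2): +√(3/7); (-3/2,3/2): +√(3/7)

(3/2,-3/2): +√(3/7); (-3/2,3/2): +√(3/7)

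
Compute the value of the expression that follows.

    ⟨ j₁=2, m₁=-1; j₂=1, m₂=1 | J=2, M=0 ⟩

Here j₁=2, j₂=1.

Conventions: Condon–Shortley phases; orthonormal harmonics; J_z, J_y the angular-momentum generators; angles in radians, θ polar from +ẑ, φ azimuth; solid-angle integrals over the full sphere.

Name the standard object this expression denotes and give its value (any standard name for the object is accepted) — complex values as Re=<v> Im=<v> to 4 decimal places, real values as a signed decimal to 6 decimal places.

Clebsch–Gordan coefficient, −√(1/2) ≈ -0.707107

This is a Clebsch–Gordan (vector-coupling) coefficient.
triangle: 1!×3!×1!/6! = 6/720
(j±m)!: 1!×3!×2!×0!×2!×2! = 48
prefactor² = (2J+1)×Δ×N² = 2
  k=1: −1/(1!×0!×2!×1!×1!×0!) = -1/2
Σ = -1/2  ⇒  CG² = 2×(-1/2)² = 1/2
CG = −√(1/2) = -0.707107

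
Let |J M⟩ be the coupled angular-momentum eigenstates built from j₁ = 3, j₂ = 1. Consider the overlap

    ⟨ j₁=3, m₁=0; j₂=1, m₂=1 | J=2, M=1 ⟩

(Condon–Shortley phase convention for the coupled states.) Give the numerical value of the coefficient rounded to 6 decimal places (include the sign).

+√(1/7) ≈ +0.377964

√[5·2!4!0!/7! · 3!3!2!0!3!1!] = √(144/7)
  +(−1)^2/∏(2,0,1,0,3,0)! = 1/12  (running 1/12)
⟨..|..⟩ = √(144/7)·(1/12) = +0.377964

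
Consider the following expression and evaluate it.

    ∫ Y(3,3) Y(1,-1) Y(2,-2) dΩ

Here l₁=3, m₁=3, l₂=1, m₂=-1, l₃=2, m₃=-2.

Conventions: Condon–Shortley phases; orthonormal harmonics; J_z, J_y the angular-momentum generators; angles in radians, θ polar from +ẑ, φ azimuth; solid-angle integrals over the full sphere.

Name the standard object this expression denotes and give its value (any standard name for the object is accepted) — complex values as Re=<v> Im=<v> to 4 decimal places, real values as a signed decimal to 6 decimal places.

This is a Gaunt coefficient — the integral of a triple product of spherical harmonics over the sphere.
Rules hold: Σm=0, L=6 even, 2≤2≤4.
N = 7·3·5 = 105
Δ = 2!·4!·0!/7! = 1/105
Racah Σ t=1..1: t=1:−1/4 = -1/4
⇒ 3j(3 1 2; 0 0 0)² = 3/35, sgn -1
Racah Σ t=0..0: t=0:+1/48 = 1/48
⇒ 3j(3 1 2; 3 -1 -2)² = 1/7, sgn +1
4πI² = N·(3j₀)²·(3jₘ)² = 9/7
I = -1·√(1.28571/4π) = -0.31986543

Gaunt coefficient, -0.319865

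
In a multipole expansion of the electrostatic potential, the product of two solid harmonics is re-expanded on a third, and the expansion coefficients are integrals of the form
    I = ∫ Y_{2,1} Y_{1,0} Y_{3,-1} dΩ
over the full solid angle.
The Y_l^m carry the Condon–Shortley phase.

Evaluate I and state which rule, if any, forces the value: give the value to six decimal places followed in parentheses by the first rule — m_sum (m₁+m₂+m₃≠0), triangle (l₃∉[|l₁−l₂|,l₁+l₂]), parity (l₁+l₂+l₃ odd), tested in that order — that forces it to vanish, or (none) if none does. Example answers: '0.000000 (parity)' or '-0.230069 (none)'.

-0.233597 (none)

Rules hold: Σm=0, L=6 even, 1≤3≤3.
N = 5·3·7 = 105
Δ = 0!·4!·2!/7! = 1/105
Racah Σ t=0..0: t=0:+1/4 = 1/4
⇒ 3j(2 1 3; 0 0 0)² = 3/35, sgn -1
Racah Σ t=0..0: t=0:+1/6 = 1/6
⇒ 3j(2 1 3; 1 0 -1)² = 8/105, sgn +1
4πI² = N·(3j₀)²·(3jₘ)² = 24/35
I = -1·√(0.685714/4π) = -0.23359668
No selection rule forces the value: the integral is nonzero (none).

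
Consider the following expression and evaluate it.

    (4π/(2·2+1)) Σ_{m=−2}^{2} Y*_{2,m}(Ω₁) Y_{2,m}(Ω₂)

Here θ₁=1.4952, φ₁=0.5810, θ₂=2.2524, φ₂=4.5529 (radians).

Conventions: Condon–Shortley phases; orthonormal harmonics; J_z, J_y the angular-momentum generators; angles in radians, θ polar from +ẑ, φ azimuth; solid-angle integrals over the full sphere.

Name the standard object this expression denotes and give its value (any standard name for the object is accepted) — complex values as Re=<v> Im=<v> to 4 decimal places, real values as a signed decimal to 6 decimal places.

This sum is the spherical-harmonic addition theorem: it equals the Legendre polynomial P_l(cos γ) of the angle γ between the two directions.
Term-by-term m-sum for l=2 (normalisation 4π/5 = 2.513274):
  [-2]  conj(Y_{2,-2})(Ω₁) = +0.152670+0.352423i ; Y_{2,-2}(Ω₂) = -0.221192-0.073050i ; Δ = -0.008025-0.089106i
  [-1]  conj(Y_{2,-1})(Ω₁) = +0.048633+0.031932i ; Y_{2,-1}(Ω₂) = +0.060029-0.373184i ; Δ = +0.014836-0.016232i
  [+0]  conj(Y_{2,0})(Ω₁) = -0.309995-0.000000i ; Y_{2,0}(Ω₂) = +0.060192+0.000000i ; Δ = -0.018659-0.000000i
  [+1]  conj(Y_{2,1})(Ω₁) = -0.048633+0.031932i ; Y_{2,1}(Ω₂) = -0.060029-0.373184i ; Δ = +0.014836+0.016232i
  [+2]  conj(Y_{2,2})(Ω₁) = +0.152670-0.352423i ; Y_{2,2}(Ω₂) = -0.221192+0.073050i ; Δ = -0.008025+0.089106i
Accumulated sum -0.005037+0.000000i; after 4π/(2l+1) scaling, -0.012659+0.000000i ⇒ P_2 = -0.012659

Legendre polynomial (addition theorem), -0.012659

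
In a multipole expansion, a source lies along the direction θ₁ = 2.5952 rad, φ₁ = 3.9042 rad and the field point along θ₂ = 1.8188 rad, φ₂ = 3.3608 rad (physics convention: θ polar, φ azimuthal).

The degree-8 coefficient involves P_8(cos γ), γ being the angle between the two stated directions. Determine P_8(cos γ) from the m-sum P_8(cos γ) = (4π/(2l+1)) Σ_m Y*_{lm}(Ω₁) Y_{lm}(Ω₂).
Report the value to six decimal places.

0.292131

Summing Y*_{l m}(θ₁,φ₁)·Y_{l m}(θ₂,φ₂) over m ∈ [−8, 8]; prefactor 4π/(2·8+1) = 0.739198:
  m=-8: Y*=0.00269 - 0.00050j  Y=-0.07310 - 0.39528j  product -0.00039 - 0.00103j
  m=-7: Y*=0.01055 - 0.01460j  Y=0.01479 - 0.40689j  product -0.00578 - 0.00451j
  m=-6: Y*=-0.01005 - 0.07303j  Y=-0.00759 + 0.02907j  product 0.00220 + 0.00026j
  m=-5: Y*=-0.16380 - 0.13016j  Y=-0.16374 + 0.31858j  product 0.06829 - 0.03087j
  m=-4: Y*=-0.40911 + 0.03740j  Y=-0.06318 + 0.07593j  product 0.02301 - 0.03343j
  m=-3: Y*=-0.33048 + 0.37907j  Y=0.24347 - 0.18803j  product -0.00918 + 0.15443j
  m=-2: Y*=0.00998 + 0.21880j  Y=0.13736 - 0.06440j  product 0.01546 + 0.02941j
  m=-1: Y*=-0.22857 - 0.21839j  Y=-0.27364 + 0.06096j  product 0.07586 + 0.04582j
  m=+0: Y*=-0.33849 + 0.00000j  Y=-0.16632 + 0.00000j  product 0.05630 + 0.00000j
  m=+1: Y*=0.22857 - 0.21839j  Y=0.27364 + 0.06096j  product 0.07586 - 0.04582j
  m=+2: Y*=0.00998 - 0.21880j  Y=0.13736 + 0.06440j  product 0.01546 - 0.02941j
  m=+3: Y*=0.33048 + 0.37907j  Y=-0.24347 - 0.18803j  product -0.00918 - 0.15443j
  m=+4: Y*=-0.40911 - 0.03740j  Y=-0.06318 - 0.07593j  product 0.02301 + 0.03343j
  m=+5: Y*=0.16380 - 0.13016j  Y=0.16374 + 0.31858j  product 0.06829 + 0.03087j
  m=+6: Y*=-0.01005 + 0.07303j  Y=-0.00759 - 0.02907j  product 0.00220 - 0.00026j
  m=+7: Y*=-0.01055 - 0.01460j  Y=-0.01479 - 0.40689j  product -0.00578 + 0.00451j
  m=+8: Y*=0.00269 + 0.00050j  Y=-0.07310 + 0.39528j  product -0.00039 + 0.00103j
Total Σ_m = 0.39520 + 0.00000j. Multiply by 0.739198: 0.29213 + 0.00000j. P_8(cos γ) = 0.292131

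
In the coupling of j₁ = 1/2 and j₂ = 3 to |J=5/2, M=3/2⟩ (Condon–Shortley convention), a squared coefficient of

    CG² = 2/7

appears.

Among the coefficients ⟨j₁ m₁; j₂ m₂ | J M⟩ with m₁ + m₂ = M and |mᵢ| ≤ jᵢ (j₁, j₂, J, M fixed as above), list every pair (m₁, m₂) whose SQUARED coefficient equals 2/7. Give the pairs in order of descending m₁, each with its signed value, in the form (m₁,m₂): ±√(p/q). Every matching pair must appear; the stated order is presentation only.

Admissible pairs with m₁+m₂ = M = 3/2: (-1/2,2), (1/2,1)
  (m₁,m₂)=(1/2,1): CG² = 2/7, CG = +√(2/7)   ← matches the target
  (m₁,m₂)=(-1/2,2): CG² = 5/7, CG = −√(5/7)
Pairs with CG² = 2/7: (1/2,1): +√(2/7)

(1/2,1): +√(2/7)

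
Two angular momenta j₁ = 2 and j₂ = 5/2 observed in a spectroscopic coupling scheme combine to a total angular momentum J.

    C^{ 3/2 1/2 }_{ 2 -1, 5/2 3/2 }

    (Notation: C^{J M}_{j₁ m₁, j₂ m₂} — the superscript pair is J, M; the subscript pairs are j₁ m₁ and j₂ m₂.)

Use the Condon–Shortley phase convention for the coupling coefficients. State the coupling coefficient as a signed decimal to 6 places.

+√(2/105) ≈ +0.138013

j₁+j₂−J=3  J+j₁−j₂=1  J−j₁+j₂=2  j₁+j₂+J+1=7
(j₁±m₁, j₂±m₂, J±M) = (1,3,4,1,2,1)
P² = 96/35
sum k=2..3:
  [2] +1/4 = 1/4
  [3] −1/6 = -1/6
S = 1/12
C² = P²·S² = 2/105 ; C = +0.138013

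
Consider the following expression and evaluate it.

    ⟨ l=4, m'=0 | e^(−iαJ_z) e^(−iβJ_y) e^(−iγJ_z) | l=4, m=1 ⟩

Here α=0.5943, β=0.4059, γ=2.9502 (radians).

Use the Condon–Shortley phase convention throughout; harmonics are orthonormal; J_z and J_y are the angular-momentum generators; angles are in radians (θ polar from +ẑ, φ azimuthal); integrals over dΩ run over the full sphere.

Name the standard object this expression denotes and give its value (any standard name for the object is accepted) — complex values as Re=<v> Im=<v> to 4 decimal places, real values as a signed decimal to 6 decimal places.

Wigner D-matrix element, Re=-0.5791 Im=-0.1122

This is a Wigner D-matrix element — the rotation-matrix element ⟨l m'| R(α,β,γ) |l m⟩ in the angular-momentum basis.
First d^4_{0,1}(β=0.4059), then the phase factors e^{-i(0)α} and e^{-i(1)γ}:
c=cos(0.405900/2)=0.979476, s=sin(0.405900/2)=0.201560; N=√[24·24·120·6]=643.987578
The bounds max(0,m−m')=1 and min(l+m,l−m')=4 give 4 terms
  k=1: (−1)^0·643.9876/(144)·0.9795^7·0.2016^1 = +0.779607
  k=2: (−1)^1·643.9876/(24)·0.9795^5·0.2016^3 = -0.198083
  k=3: (−1)^2·643.9876/(24)·0.9795^3·0.2016^5 = +0.008388
  k=4: (−1)^3·643.9876/(144)·0.9795^1·0.2016^7 = -0.000059
d^4_{0,1}(0.4059) = +0.779607 -0.198083 +0.008388 -0.000059 = +0.589854
D = (+1.000000+0.000000i)·(+0.589854)·(-0.981740-0.190226i) = -0.579083-0.112206i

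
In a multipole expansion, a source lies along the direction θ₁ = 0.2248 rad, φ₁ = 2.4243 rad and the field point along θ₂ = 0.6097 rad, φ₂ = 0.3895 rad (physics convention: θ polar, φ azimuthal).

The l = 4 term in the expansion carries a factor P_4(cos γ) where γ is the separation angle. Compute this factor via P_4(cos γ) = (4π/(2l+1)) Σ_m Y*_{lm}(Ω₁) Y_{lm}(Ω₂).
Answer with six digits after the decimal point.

-0.363355

Term-by-term m-sum for l=4 (normalisation 4π/9 = 1.396263):
  [-4]  conj(Y_{4,-4})(Ω₁) = -0.00105 - 0.00029j ; Y_{4,-4}(Ω₂) = 0.00061 - 0.04758j ; Δ = -0.00001 + 0.00005j
  [-3]  conj(Y_{4,-3})(Ω₁) = 0.00742 + 0.01130j ; Y_{4,-3}(Ω₂) = 0.07544 - 0.17729j ; Δ = 0.00256 - 0.00046j
  [-2]  conj(Y_{4,-2})(Ω₁) = 0.01276 - 0.09308j ; Y_{4,-2}(Ω₂) = 0.28918 - 0.28550j ; Δ = -0.02289 - 0.03056j
  [-1]  conj(Y_{4,-1})(Ω₁) = -0.28294 + 0.24680j ; Y_{4,-1}(Ω₂) = 0.35024 - 0.14377j ; Δ = -0.06362 + 0.12712j
  [+0]  conj(Y_{4,0})(Ω₁) = 0.64517 + 0.00000j ; Y_{4,0}(Ω₂) = -0.14310 + 0.00000j ; Δ = -0.09233 + 0.00000j
  [+1]  conj(Y_{4,1})(Ω₁) = 0.28294 + 0.24680j ; Y_{4,1}(Ω₂) = -0.35024 - 0.14377j ; Δ = -0.06362 - 0.12712j
  [+2]  conj(Y_{4,2})(Ω₁) = 0.01276 + 0.09308j ; Y_{4,2}(Ω₂) = 0.28918 + 0.28550j ; Δ = -0.02289 + 0.03056j
  [+3]  conj(Y_{4,3})(Ω₁) = -0.00742 + 0.01130j ; Y_{4,3}(Ω₂) = -0.07544 - 0.17729j ; Δ = 0.00256 + 0.00046j
  [+4]  conj(Y_{4,4})(Ω₁) = -0.00105 + 0.00029j ; Y_{4,4}(Ω₂) = 0.00061 + 0.04758j ; Δ = -0.00001 - 0.00005j
Σ over m = -0.26023 - 0.00000j; ×(4π/9) → -0.36336 - 0.00000j. Real part: -0.363355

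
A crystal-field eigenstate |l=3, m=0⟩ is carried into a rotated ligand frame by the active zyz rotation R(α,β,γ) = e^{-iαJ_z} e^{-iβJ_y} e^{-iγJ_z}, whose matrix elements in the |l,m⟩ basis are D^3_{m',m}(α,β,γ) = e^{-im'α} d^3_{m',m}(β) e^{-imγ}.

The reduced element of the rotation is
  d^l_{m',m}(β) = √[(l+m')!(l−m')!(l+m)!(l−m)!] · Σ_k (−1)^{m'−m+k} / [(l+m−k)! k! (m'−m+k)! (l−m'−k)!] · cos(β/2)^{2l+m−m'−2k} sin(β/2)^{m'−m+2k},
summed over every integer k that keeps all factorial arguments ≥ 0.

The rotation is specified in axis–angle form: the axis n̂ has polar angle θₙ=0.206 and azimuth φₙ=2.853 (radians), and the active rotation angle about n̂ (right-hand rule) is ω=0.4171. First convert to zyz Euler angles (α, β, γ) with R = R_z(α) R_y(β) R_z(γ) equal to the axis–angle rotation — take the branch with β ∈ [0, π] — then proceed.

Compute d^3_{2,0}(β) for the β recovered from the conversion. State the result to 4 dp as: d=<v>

Axis–angle → zyz. n̂ = (sinθₙcosφₙ, sinθₙsinφₙ, cosθₙ) = (-0.196087, +0.058215, +0.978857), ω = 0.4171.
R = I cosω + sinω [n̂]ₓ + (1−cosω) n̂n̂ᵀ gives
  R = [+0.917564, -0.397524, +0.007128; +0.395567, +0.914558, +0.084322; -0.040039, -0.074552, +0.996413]
β = atan2(√(R₁₃²+R₂₃²), R₃₃) = 0.084724; α = atan2(R₂₃, R₁₃) mod 2π = 1.486467; γ = atan2(R₃₂, −R₃₁) mod 2π = 5.205245
d^3_{2,0}(β=0.0847) via the finite sum:
c=cos(0.084724/2)=0.999103, s=sin(0.084724/2)=0.042350; N=√[120·1·6·6]=65.726707
k: max(0,(0)−(2))=0 … min(3+(0),3−(2))=1
  k=0: (−1)^2·65.7267/(12)·0.9991^4·0.0423^2 = +0.009788
  k=1: (−1)^3·65.7267/(12)·0.9991^2·0.0423^4 = -0.000018
d^3_{2,0}(0.0847) = +0.009788 -0.000018 = +0.009771

d=0.0098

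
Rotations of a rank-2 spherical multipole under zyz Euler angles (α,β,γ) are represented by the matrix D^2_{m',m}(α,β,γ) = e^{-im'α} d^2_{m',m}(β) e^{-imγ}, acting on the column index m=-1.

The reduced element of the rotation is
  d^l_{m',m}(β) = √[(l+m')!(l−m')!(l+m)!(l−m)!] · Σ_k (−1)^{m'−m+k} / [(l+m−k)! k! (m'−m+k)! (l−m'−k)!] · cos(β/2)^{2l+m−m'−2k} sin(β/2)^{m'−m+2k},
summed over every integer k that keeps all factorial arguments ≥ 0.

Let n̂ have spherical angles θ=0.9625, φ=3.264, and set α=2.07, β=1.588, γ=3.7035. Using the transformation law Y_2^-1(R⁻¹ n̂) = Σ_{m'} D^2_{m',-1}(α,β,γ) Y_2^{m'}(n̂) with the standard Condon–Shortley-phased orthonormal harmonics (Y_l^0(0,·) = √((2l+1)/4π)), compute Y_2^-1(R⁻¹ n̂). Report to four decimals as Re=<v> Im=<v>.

Re=0.0184 Im=0.2150

Need the full column D^2_{m',-1} for m'=−2..2 at α=2.0700, β=1.5880, γ=3.7035.
cos(β/2)=0.700998, sin(β/2)=0.713163
d^2_{-2,-1}: single k=1 term ⇒ +0.491326;  D = +0.005150+0.491299i
d^2_{-1,-1}: k∈[0..1] ⇒ +0.241473 -0.749778 = -0.508305;  D = -0.443699+0.248004i
d^2_{0,-1}: k∈[0..1] ⇒ -0.601749 +0.622815 = +0.021066;  D = -0.017827-0.011224i
d^2_{1,-1}: k∈[0..1] ⇒ +0.749778 -0.258675 = +0.491103;  D = -0.030774+0.490138i
d^2_{2,-1}: single k=0 term ⇒ -0.508526;  D = -0.460845+0.214990i
Y_2^{m'}(θ=0.9625,φ=3.264) and Σ D·Y over m':
  (+0.0051+0.4913i)·(+0.2524-0.0630i)  (-0.4437+0.2480i)·(-0.3596+0.0442i)  (-0.0178-0.0112i)·(-0.0064+0.0000i)  (-0.0308+0.4901i)·(+0.3596+0.0442i)  (-0.4608+0.2150i)·(+0.2524+0.0630i)
Y_2^-1(R⁻¹ n̂) = +0.018360+0.215015i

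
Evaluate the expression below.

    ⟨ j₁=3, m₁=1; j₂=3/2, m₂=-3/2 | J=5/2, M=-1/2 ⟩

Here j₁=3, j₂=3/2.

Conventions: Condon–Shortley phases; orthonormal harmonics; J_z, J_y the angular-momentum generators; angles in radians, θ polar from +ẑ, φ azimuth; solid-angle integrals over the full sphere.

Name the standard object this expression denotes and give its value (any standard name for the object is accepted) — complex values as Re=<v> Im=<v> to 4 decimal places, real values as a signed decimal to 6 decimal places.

Clebsch–Gordan coefficient, +√(27/70) ≈ +0.621059

This is a Clebsch–Gordan (vector-coupling) coefficient.
√[6·2!4!1!/8! · 4!2!0!3!2!3!] = √(864/35)
  +(−1)^0/∏(0,2,2,0,2,1)! = 1/8  (running 1/8)
⟨..|..⟩ = √(864/35)·(1/8) = +0.621059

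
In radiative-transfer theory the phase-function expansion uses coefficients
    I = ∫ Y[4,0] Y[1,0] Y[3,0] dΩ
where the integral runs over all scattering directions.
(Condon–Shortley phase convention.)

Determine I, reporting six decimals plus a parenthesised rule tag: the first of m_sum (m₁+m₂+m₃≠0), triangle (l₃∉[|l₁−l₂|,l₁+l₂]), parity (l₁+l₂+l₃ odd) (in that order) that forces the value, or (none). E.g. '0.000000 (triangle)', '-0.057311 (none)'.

0.246233 (none)

Checks pass: Σm=0; 8 even; l₃=3∈[3,5].
(2·4+1)(2·1+1)(2·3+1) = 189
Δ: 2! 6! 0! / 9! → 1/252
sum: t=1:−1/36 = -1/36
3j²(4 1 3; 0 0 0) = Δ·Π!·Σ² = 4/63  (sign +1)
(m-triple is (0,0,0) — same symbol as above.)
combine: 4πI² = 189·4/63·4/63 = 16/21
take √, sign +1: I = 0.24623252
No selection rule forces the value: the integral is nonzero (none).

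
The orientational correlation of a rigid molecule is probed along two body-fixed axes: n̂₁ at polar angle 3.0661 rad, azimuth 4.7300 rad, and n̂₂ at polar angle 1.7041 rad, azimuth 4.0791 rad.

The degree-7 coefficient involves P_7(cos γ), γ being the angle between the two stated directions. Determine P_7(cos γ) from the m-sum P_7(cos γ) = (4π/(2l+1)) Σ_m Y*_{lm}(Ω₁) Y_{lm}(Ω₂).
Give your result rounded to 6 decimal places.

-0.291697

Term-by-term m-sum for l=7 (normalisation 4π/15 = 0.837758):
  term(m=-7) = -0.00000 - 0.00000j   from Y*(Ω₁)=-0.00000 + 0.00000j, Y(Ω₂)=-0.45159 + 0.12955j
  term(m=-6) = -0.00000 - 0.00000j   from Y*(Ω₁)=0.00000 + 0.00000j, Y(Ω₂)=-0.18649 - 0.14418j
  term(m=-5) = 0.00000 + 0.00000j   from Y*(Ω₁)=0.00000 - 0.00001j, Y(Ω₂)=-0.00672 + 0.27026j
  term(m=-4) = 0.00005 - 0.00003j   from Y*(Ω₁)=-0.00023 - 0.00002j, Y(Ω₂)=-0.21396 + 0.14904j
  term(m=-3) = -0.00028 + 0.00070j   from Y*(Ω₁)=-0.00020 + 0.00373j, Y(Ω₂)=0.19151 + 0.06540j
  term(m=-2) = 0.00297 + 0.01076j   from Y*(Ω₁)=0.04169 + 0.00147j, Y(Ω₂)=0.08017 + 0.25534j
  term(m=-1) = -0.04134 - 0.03148j   from Y*(Ω₁)=0.00522 - 0.29656j, Y(Ω₂)=0.10368 - 0.14122j
  term(m=+0) = -0.27099 + 0.00000j   from Y*(Ω₁)=-1.00708 + 0.00000j, Y(Ω₂)=0.26909 + 0.00000j
  term(m=+1) = -0.04134 + 0.03148j   from Y*(Ω₁)=-0.00522 - 0.29656j, Y(Ω₂)=-0.10368 - 0.14122j
  term(m=+2) = 0.00297 - 0.01076j   from Y*(Ω₁)=0.04169 - 0.00147j, Y(Ω₂)=0.08017 - 0.25534j
  term(m=+3) = -0.00028 - 0.00070j   from Y*(Ω₁)=0.00020 + 0.00373j, Y(Ω₂)=-0.19151 + 0.06540j
  term(m=+4) = 0.00005 + 0.00003j   from Y*(Ω₁)=-0.00023 + 0.00002j, Y(Ω₂)=-0.21396 - 0.14904j
  term(m=+5) = 0.00000 - 0.00000j   from Y*(Ω₁)=-0.00000 - 0.00001j, Y(Ω₂)=0.00672 + 0.27026j
  term(m=+6) = -0.00000 + 0.00000j   from Y*(Ω₁)=0.00000 - 0.00000j, Y(Ω₂)=-0.18649 + 0.14418j
  term(m=+7) = -0.00000 + 0.00000j   from Y*(Ω₁)=0.00000 + 0.00000j, Y(Ω₂)=0.45159 + 0.12955j
Total Σ_m = -0.34819 - 0.00000j. Multiply by 0.837758: -0.29170 - 0.00000j. P_7(cos γ) = -0.291697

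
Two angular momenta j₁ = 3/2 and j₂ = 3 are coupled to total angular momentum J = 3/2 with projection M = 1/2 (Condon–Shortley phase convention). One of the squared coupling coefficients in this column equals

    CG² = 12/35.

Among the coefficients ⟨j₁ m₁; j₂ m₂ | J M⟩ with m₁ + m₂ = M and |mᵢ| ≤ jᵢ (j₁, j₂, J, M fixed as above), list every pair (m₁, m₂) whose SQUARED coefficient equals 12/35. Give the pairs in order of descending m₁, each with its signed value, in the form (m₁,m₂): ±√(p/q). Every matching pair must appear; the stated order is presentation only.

(-1/2,1): +√(12/35)

Admissible pairs with m₁+m₂ = M = 1/2: (-3/2,2), (-1/2,1), (1/2,0), (3/2,-1)
  (m₁,m₂)=(3/2,-1): CG² = 4/35, CG = +√(4/35)
  (m₁,m₂)=(1/2,0): CG² = 9/35, CG = −√(9/35)
  (m₁,m₂)=(-1/2,1): CG² = 12/35, CG = +√(12/35)   ← matches the target
  (m₁,m₂)=(-3/2,2): CG² = 2/7, CG = −√(2/7)
Pairs with CG² = 12/35: (-1/2,1): +√(12/35)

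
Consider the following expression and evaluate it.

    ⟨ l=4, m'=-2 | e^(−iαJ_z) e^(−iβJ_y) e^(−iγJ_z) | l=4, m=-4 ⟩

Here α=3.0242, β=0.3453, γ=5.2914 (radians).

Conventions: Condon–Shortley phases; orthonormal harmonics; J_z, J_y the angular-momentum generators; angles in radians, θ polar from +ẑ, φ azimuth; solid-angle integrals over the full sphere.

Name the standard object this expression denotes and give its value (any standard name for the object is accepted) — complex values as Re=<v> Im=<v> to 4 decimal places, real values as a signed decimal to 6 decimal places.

Wigner D-matrix element, Re=-0.0697 Im=0.1245

This is a Wigner D-matrix element — the rotation-matrix element ⟨l m'| R(α,β,γ) |l m⟩ in the angular-momentum basis.
D^4_{-2,-4}(3.0242,0.3453,5.2914) = e^{-i·-2·3.0242}·d^4_{-2,-4}(0.3453)·e^{-i·-4·5.2914}. Compute d first:
Half-angle: c=0.985133, s=0.171794. N=√(2·720·1·40320)=7619.763776
Admissible k: 0..0 (factorial args all ≥0)
  k=0: (−1)^2·7619.7638/(1440)·0.9851^6·0.1718^2 = +0.142745
d^4_{-2,-4}(0.3453) = +0.142745
Phases: e^{-i·(-2)·3.0242}=+0.972564-0.232634i, e^{-i·(-4)·5.2914}=-0.678154+0.734920i ⇒ D=-0.069743+0.124548i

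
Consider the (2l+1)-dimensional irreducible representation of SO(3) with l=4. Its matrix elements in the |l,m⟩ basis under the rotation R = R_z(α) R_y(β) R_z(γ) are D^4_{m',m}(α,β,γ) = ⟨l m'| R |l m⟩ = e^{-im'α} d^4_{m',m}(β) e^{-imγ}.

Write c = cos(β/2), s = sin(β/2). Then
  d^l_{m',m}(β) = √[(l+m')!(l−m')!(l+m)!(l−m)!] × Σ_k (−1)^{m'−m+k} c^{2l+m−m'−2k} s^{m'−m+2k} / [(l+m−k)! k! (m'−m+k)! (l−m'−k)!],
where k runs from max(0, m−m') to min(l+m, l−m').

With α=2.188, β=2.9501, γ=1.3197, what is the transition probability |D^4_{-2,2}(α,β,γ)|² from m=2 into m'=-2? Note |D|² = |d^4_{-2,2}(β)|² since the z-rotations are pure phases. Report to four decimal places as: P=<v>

First d^4_{-2,2}(β=2.9501), then the phase factors e^{-i(-2)α} and e^{-i(2)γ}:
c=cos(2.950100/2)=0.095600, s=sin(2.950100/2)=0.995420; N=√[2·720·720·2]=1440.000000
k: max(0,(2)−(-2))=4 … min(4+(2),4−(-2))=6
  k=4: (−1)^0·1440.0000/(96)·0.0956^4·0.9954^4 = +0.001230
  k=5: (−1)^1·1440.0000/(120)·0.0956^2·0.9954^6 = -0.106693
  k=6: (−1)^2·1440.0000/(1440)·0.0956^0·0.9954^8 = +0.963941
d^4_{-2,2}(2.9501) = +0.001230 -0.106693 +0.963941 = +0.858478
|D^4_{-2,2}|² = |d^4_{-2,2}(β)|² = (+0.858478)² = 0.736984 (the z-rotation phases have unit modulus)

P=0.7370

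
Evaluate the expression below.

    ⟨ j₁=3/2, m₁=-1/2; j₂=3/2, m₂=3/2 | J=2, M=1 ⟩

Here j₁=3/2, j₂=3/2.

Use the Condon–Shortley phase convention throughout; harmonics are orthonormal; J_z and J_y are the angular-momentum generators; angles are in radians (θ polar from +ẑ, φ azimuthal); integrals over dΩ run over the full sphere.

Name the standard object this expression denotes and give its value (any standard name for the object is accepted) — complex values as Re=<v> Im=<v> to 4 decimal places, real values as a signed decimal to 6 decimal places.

This is a Clebsch–Gordan (vector-coupling) coefficient.
√[5·1!2!2!/6! · 1!2!3!0!3!1!] = √(2)
  +(−1)^1/∏(1,0,1,2,1,0)! = -1/2  (running -1/2)
⟨..|..⟩ = √(2)·(-1/2) = -0.707107

Clebsch–Gordan coefficient, −√(1/2) ≈ -0.707107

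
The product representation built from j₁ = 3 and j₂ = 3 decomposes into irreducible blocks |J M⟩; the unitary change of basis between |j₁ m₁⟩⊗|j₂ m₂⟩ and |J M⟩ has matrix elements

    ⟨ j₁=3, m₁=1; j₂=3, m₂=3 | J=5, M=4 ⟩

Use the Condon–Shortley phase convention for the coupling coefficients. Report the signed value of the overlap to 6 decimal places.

√[11·1!5!5!/12! · 4!2!6!0!9!1!] = √(4147200)
  +(−1)^1/∏(1,0,1,5,4,0)! = -1/2880  (running -1/2880)
⟨..|..⟩ = √(4147200)·(-1/2880) = -0.707107

−√(1/2) ≈ -0.707107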